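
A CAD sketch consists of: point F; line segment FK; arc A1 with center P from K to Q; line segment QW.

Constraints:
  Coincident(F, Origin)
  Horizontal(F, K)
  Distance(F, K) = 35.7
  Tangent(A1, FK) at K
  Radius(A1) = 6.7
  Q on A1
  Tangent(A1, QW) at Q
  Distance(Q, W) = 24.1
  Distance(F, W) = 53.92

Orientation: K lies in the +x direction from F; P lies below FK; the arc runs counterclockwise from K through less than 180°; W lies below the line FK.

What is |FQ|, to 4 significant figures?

32.18

Checks: |PQ| = 6.700 ✓; ∠(PQ, QW) = 90.00° ✓; |QW| = 24.10 ✓; |FW| = 53.92 ✓.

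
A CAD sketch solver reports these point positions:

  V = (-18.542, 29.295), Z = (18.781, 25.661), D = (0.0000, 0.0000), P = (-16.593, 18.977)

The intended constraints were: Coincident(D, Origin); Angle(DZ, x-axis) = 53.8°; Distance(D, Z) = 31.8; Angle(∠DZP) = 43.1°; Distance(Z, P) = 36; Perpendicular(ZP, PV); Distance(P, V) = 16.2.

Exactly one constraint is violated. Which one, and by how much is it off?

Distance(P, V) = 16.2 — off by 5.70.

D = (0.00, 0.00) ✓; DZ at 53.80° ✓; |DZ| = 31.80 ✓; ∠DZP = 43.10° ✓; |ZP| = 36.00 ✓; ∠(ZP, PV) = 90.00° ✓; |PV| = 10.50 ✗.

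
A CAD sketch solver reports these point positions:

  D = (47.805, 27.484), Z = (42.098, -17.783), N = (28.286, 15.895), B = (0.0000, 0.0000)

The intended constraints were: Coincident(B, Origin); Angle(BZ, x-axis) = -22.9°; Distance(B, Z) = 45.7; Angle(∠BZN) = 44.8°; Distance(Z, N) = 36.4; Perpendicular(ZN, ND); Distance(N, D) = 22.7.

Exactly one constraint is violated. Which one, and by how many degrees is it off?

Perpendicular(ZN, ND) — off by 8.40°.

B = (0.00, 0.00) ✓; BZ at -22.90° ✓; |BZ| = 45.70 ✓; ∠BZN = 44.80° ✓; |ZN| = 36.40 ✓; ∠(ZN, ND) = 81.60° ✗; |ND| = 22.70 ✓.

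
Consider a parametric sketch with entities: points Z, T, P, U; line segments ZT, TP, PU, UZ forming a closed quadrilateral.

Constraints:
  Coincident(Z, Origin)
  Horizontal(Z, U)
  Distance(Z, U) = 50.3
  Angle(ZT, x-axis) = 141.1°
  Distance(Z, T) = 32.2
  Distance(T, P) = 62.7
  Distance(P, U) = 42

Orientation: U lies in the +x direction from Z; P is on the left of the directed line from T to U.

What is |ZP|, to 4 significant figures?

52.25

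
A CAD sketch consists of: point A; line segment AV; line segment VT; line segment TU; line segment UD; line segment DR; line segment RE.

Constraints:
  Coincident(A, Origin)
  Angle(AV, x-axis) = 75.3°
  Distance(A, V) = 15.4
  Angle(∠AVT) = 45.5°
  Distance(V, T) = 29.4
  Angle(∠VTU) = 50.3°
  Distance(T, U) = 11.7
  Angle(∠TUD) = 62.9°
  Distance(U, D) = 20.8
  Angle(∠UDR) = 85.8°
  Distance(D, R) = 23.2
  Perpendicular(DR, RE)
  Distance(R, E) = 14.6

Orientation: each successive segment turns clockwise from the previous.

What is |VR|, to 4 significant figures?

39.81

A is at the origin; AV runs at 75.3° with length 15.4, so V = (3.908, 14.90). ∠AVT = 45.5° gives VT at -59.20° from the x-axis; with |VT| = 29.4, T = (18.96, -10.36). ∠VTU = 50.3° gives TU at 171.1° from the x-axis; with |TU| = 11.7, U = (7.403, -8.547). ∠TUD = 62.9° gives UD at 54.00° from the x-axis; with |UD| = 20.8, D = (19.63, 8.280). ∠UDR = 85.8° gives DR at -40.20° from the x-axis; with |DR| = 23.2, R = (37.35, -6.694). Then |VR| = |R − V| = 39.81.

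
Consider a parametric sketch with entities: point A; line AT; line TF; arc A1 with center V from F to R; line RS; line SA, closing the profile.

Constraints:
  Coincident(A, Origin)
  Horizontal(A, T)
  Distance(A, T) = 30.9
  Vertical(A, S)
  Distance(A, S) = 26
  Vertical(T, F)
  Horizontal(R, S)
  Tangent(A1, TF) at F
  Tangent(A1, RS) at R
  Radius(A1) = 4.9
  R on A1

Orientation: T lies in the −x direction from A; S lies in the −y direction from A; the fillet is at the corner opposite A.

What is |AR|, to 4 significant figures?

36.77

A is at the origin; A and T share the same y with |AT| = 30.9 and T on the −x side, so T = (-30.90, 0.000). AS is vertical with |AS| = 26.0 and S on the −y side, so S = (0.000, -26.00). The virtual corner opposite A is at (-30.90, -26.00). Since A1 is tangent to TF there, VF ⟂ TF and the tangent condition forces VR to be normal to RS, with radius 4.9, so the center V sits 4.9 in from both sides at V = (-26.00, -21.10). That places the tangent points at F = (-30.90, -21.10) on TF and R = (-26.00, -26.00) on RS. Then |AR| = |R − A| = 36.77.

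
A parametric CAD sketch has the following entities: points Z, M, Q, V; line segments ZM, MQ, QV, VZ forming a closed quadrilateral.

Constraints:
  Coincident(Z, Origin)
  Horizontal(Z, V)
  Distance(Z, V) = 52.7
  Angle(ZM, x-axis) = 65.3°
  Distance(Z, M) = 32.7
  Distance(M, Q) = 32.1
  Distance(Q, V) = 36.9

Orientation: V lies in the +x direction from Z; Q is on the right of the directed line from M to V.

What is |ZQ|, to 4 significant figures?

16.04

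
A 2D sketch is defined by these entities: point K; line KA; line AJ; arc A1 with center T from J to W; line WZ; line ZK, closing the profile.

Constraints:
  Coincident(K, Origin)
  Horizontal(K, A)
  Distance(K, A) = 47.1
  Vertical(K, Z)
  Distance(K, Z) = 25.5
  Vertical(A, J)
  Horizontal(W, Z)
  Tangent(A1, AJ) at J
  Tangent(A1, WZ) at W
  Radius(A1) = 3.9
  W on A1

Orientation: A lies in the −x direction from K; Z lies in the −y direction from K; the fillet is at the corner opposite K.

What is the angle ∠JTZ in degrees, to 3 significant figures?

175°

K is at the origin; K and A share the same y with |KA| = 47.1 and A on the −x side, so A = (-47.1, 0.00). K and Z share the same x with |KZ| = 25.5 and Z on the −y side, so Z = (0.00, -25.5). The virtual corner opposite K is at (-47.1, -25.5). Since A1 is tangent to AJ there, TJ ⟂ AJ and since A1 is tangent to WZ there, TW ⟂ WZ, with radius 3.9, so the center T sits 3.9 in from both sides at T = (-43.2, -21.6). That places the tangent points at J = (-47.1, -21.6) on AJ and W = (-43.2, -25.5) on WZ. Then cos ∠JTZ = TJ·TZ / (|TJ||TZ|), giving 175°.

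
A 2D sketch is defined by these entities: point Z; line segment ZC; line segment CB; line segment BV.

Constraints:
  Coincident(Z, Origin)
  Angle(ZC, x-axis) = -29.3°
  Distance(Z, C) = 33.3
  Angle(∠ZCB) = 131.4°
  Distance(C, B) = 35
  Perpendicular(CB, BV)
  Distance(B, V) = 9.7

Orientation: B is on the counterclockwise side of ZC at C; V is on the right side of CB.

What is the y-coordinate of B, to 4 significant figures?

-4.728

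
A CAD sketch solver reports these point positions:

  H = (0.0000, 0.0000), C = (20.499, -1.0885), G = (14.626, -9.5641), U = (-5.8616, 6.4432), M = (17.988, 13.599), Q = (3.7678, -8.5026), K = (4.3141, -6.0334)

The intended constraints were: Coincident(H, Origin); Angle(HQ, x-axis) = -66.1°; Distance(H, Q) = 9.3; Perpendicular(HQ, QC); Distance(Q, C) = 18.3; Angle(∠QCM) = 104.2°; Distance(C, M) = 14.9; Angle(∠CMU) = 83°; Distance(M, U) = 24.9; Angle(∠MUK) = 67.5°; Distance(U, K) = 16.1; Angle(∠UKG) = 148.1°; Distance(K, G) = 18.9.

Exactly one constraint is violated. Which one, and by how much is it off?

Distance(K, G) = 18.9 — off by 8.00.

H = (0.00, 0.00) ✓; HQ at -66.10° ✓; |HQ| = 9.300 ✓; ∠(HQ, QC) = 90.00° ✓; |QC| = 18.30 ✓; ∠QCM = 104.2° ✓; |CM| = 14.90 ✓; ∠CMU = 83.00° ✓; |MU| = 24.90 ✓; ∠MUK = 67.50° ✓; |UK| = 16.10 ✓; ∠UKG = 148.1° ✓; |KG| = 10.90 ✗.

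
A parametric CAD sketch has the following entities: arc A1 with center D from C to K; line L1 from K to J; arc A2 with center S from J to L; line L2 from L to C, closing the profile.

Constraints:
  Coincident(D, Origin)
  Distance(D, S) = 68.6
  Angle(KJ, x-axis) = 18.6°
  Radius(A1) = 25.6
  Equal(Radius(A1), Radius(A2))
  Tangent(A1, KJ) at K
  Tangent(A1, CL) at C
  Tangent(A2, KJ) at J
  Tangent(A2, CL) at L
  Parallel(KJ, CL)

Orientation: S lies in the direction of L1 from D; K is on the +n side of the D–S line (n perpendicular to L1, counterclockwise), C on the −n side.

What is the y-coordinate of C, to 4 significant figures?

-24.26

The slot axis is L1's direction at 18.6°, so u = (cos 18.6°, sin 18.6°) = (0.9478, 0.3190) and n = (−sin 18.6°, cos 18.6°) = (-0.3190, 0.9478). D is at the origin and S lies 68.6 along u from D, so S = 68.6·u = (65.02, 21.88). Tangency of A1 to both parallel lines with radius 25.6 puts K and C at D ± 25.6·n: K = (-8.165, 24.26), C = (8.165, -24.26). So C.y = -24.26.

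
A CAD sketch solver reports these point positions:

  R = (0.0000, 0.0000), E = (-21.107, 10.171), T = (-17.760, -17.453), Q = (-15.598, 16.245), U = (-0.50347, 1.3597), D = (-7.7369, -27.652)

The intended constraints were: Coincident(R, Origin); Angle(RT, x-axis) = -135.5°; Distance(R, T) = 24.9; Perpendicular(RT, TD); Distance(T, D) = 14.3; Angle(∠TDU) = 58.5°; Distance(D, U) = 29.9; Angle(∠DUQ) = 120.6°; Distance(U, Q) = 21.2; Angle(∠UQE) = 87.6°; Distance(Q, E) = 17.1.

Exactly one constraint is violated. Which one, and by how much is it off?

Distance(Q, E) = 17.1 — off by 8.90.

R = (0.00, 0.00) ✓; RT at -135.5° ✓; |RT| = 24.90 ✓; ∠(RT, TD) = 90.00° ✓; |TD| = 14.30 ✓; ∠TDU = 58.50° ✓; |DU| = 29.90 ✓; ∠DUQ = 120.6° ✓; |UQ| = 21.20 ✓; ∠UQE = 87.61° ✓; |QE| = 8.200 ✗.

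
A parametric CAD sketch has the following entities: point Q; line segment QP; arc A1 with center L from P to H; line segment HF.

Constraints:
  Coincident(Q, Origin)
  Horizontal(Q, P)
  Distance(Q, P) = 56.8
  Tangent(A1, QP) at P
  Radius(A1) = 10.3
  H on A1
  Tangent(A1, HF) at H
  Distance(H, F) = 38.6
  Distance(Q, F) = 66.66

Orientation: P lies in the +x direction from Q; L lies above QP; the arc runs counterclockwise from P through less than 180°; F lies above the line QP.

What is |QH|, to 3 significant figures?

67.4

Q is at the origin; QP is horizontal with |QP| = 56.8 and P on the +x side, so P = (56.8, 0.00). The tangent condition forces LP to be normal to QP, so L = P + (0, 10.3) = (56.8, 10.3). Since LH ⟂ HF (tangency), |LF| = √(10.3² + 38.6²) = 40.0 regardless of where H sits on A1. So F lies on both circle(Q, 66.66) and circle(L, 40.0); the above-QP intersection is F = (45.6, 48.6). H is the foot of the tangent from F: H = (65.6, 15.6).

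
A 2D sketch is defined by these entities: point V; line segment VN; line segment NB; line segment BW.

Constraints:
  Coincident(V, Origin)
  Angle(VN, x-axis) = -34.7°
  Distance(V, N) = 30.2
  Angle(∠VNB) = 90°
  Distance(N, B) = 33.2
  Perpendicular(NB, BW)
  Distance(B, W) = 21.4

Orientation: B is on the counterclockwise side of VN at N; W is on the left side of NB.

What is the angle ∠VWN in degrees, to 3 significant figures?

47.7°

V is at the origin; VN runs at -34.7° with length 30.2, so N = 30.2·(cos -34.7°, sin -34.7°) = (24.8, -17.2). ∠VNB = 90.0°, so NB runs at -34.7° + (180° − 90.0°) = 55.3° from the x-axis; with |NB| = 33.2, B = N + 33.2·(cos 55.3°, sin 55.3°) = (43.7, 10.1). The perpendicularity gives BW at right angles to NB; with |BW| = 21.4 on the left of NB, W = B + 21.4·(-0.822, 0.569) = (26.1, 22.3). Then cos ∠VWN = WV·WN / (|WV||WN|), giving 47.7°.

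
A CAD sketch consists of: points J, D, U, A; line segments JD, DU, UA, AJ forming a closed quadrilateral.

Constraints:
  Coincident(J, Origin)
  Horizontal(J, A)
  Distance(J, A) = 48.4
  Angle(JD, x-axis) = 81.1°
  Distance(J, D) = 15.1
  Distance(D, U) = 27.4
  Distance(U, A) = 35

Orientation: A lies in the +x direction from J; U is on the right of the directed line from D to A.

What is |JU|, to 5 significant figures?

17.532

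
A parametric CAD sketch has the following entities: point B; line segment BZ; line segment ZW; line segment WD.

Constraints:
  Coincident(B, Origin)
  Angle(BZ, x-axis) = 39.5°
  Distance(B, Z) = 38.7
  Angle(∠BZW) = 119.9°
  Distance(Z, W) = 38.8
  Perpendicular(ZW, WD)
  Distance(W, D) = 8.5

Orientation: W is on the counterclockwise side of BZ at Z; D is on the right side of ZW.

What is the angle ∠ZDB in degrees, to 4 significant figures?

23.54°

B is at the origin; BZ runs at 39.5° with length 38.7, so Z = 38.7·(cos 39.5°, sin 39.5°) = (29.86, 24.62). ∠BZW = 119.9°, so ZW runs at 39.5° + (180° − 119.9°) = 99.60° from the x-axis; with |ZW| = 38.8, W = Z + 38.8·(cos 99.60°, sin 99.60°) = (23.39, 62.87). ZW ⟂ WD; with |WD| = 8.5 on the right of ZW, D = W + 8.5·(0.9860, 0.1668) = (31.77, 64.29). Then cos ∠ZDB = DZ·DB / (|DZ||DB|), giving 23.54°.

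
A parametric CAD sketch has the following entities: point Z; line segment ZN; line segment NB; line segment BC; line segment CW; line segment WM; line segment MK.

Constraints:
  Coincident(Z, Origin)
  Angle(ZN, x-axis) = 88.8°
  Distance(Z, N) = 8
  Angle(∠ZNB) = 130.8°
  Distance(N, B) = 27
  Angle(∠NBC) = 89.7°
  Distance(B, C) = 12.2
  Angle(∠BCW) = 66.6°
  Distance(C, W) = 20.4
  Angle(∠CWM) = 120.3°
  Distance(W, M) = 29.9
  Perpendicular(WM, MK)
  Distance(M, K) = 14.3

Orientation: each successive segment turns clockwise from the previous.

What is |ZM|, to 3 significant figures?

33.3

Z is at the origin; ZN runs at 88.8° with length 8.0, so N = (0.168, 8.00). ∠ZNB = 130.8° gives NB at 39.6° from the x-axis; with |NB| = 27.0, B = (21.0, 25.2). ∠NBC = 89.7° gives BC at -50.7° from the x-axis; with |BC| = 12.2, C = (28.7, 15.8). ∠BCW = 66.6° gives CW at -164° from the x-axis; with |CW| = 20.4, W = (9.08, 10.2). ∠CWM = 120.3° gives WM at 136° from the x-axis; with |WM| = 29.9, M = (-12.5, 30.9). Then |ZM| = |M − Z| = 33.3.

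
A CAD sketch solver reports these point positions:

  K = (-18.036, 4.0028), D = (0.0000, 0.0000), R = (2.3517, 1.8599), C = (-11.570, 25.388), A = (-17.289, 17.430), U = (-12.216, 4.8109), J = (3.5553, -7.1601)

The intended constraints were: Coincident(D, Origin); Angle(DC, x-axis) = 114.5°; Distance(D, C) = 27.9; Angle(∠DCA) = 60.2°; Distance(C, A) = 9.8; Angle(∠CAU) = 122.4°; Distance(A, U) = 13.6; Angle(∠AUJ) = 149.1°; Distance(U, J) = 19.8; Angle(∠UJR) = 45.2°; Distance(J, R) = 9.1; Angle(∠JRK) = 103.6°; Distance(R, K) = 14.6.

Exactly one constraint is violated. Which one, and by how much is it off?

Distance(R, K) = 14.6 — off by 5.90.

D = (0.00, 0.00) ✓; DC at 114.5° ✓; |DC| = 27.90 ✓; ∠DCA = 60.20° ✓; |CA| = 9.800 ✓; ∠CAU = 122.4° ✓; |AU| = 13.60 ✓; ∠AUJ = 149.1° ✓; |UJ| = 19.80 ✓; ∠UJR = 45.20° ✓; |JR| = 9.100 ✓; ∠JRK = 103.6° ✓; |RK| = 20.50 ✗.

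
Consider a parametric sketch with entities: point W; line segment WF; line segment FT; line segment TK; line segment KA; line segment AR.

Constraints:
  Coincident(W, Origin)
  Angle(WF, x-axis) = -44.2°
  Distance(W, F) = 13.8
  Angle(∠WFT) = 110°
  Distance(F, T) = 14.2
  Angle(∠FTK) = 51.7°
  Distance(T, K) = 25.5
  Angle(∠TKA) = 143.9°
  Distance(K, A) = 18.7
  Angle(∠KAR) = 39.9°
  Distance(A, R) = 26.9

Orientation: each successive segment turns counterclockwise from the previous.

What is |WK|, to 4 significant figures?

7.702

W is at the origin; WF runs at -44.2° with length 13.8, so F = (9.893, -9.621). ∠WFT = 110.0° gives FT at 25.80° from the x-axis; with |FT| = 14.2, T = (22.68, -3.441). ∠FTK = 51.7° gives TK at 154.1° from the x-axis; with |TK| = 25.5, K = (-0.2608, 7.698). Then |WK| = |K − W| = 7.702.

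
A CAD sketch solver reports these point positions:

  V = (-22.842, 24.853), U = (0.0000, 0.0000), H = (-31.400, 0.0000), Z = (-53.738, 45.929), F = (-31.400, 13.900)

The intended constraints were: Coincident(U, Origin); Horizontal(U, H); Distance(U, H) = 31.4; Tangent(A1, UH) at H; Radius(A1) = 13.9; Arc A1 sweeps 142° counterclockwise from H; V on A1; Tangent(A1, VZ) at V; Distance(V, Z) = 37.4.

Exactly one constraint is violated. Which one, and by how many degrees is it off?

Tangent(A1, VZ) at V — off by 3.70°.

U = (0.00, 0.00) ✓; U.y = 0.00, H.y = 0.00 ✓; |UH| = 31.40 ✓; ∠(FH, HU) = 90.00° ✓; |FH| = 13.90 ✓; bearing(F→V) − bearing(F→H) = 142.0° ✓; |FV| = 13.90 ✓; ∠(FV, VZ) = 86.30° ✗; |VZ| = 37.40 ✓.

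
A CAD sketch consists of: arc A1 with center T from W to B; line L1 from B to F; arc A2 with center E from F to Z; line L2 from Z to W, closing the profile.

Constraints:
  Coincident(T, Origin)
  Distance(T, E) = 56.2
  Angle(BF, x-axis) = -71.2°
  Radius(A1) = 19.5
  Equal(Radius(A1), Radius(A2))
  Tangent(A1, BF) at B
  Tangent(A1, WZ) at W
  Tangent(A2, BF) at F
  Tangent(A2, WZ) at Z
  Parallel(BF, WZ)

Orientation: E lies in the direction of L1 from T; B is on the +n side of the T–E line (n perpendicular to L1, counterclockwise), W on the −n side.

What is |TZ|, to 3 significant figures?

59.5

The slot axis is L1's direction at -71.2°, so u = (cos -71.2°, sin -71.2°) = (0.322, -0.947) and n = (−sin -71.2°, cos -71.2°) = (0.947, 0.322). T is at the origin and E lies 56.2 along u from T, so E = 56.2·u = (18.1, -53.2). Tangency of A1 to both parallel lines with radius 19.5 puts B and W at T ± 19.5·n: B = (18.5, 6.28), W = (-18.5, -6.28). Equal radii place F and Z the same way about E: F = E + 19.5·n = (36.6, -46.9), Z = E − 19.5·n = (-0.348, -59.5). Then |TZ| = |Z − T| = 59.5.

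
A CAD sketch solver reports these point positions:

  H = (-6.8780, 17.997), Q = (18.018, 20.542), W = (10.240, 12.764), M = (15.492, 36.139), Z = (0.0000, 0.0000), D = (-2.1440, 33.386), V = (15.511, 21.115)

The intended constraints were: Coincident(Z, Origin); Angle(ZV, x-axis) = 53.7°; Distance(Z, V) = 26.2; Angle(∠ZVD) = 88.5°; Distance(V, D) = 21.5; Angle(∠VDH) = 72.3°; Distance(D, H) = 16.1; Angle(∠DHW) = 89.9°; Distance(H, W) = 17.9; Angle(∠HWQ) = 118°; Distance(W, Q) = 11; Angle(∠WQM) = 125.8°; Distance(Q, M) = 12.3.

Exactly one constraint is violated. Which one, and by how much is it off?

Distance(Q, M) = 12.3 — off by 3.50.

Z = (0.00, 0.00) ✓; ZV at 53.70° ✓; |ZV| = 26.20 ✓; ∠ZVD = 88.50° ✓; |VD| = 21.50 ✓; ∠VDH = 72.30° ✓; |DH| = 16.10 ✓; ∠DHW = 89.90° ✓; |HW| = 17.90 ✓; ∠HWQ = 118.0° ✓; |WQ| = 11.00 ✓; ∠WQM = 125.8° ✓; |QM| = 15.80 ✗.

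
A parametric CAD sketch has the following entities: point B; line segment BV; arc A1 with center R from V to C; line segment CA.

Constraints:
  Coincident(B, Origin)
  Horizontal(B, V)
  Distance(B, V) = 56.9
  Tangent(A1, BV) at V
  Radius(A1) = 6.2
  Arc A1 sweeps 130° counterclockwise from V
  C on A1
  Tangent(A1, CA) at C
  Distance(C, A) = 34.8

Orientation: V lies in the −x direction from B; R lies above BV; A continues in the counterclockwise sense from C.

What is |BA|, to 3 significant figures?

83.1

On A1, V sits at bearing -90° from R; a 130° counterclockwise sweep puts C at bearing 40°, so C = R + 6.2·(cos 40°, sin 40°) = (-52.2, 10.2). A1 meets CA tangentially, so RC is at right angles to CA, so CA runs along (−sin 40°, cos 40°); with |CA| = 34.8, A = (-74.5, 36.8). Then |BA| = |A − B| = 83.1.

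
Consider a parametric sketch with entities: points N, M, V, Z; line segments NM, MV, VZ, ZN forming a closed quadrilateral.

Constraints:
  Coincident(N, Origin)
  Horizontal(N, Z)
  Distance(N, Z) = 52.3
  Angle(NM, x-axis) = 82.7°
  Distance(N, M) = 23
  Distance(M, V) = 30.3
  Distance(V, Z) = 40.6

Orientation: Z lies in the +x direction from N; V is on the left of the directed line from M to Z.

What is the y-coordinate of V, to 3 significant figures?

34.5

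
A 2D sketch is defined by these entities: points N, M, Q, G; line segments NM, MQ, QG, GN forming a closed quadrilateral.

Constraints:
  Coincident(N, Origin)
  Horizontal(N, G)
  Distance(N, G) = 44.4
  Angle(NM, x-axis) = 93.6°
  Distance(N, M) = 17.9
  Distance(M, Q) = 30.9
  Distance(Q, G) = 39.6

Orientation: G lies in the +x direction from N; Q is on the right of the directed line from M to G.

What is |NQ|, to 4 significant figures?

13.76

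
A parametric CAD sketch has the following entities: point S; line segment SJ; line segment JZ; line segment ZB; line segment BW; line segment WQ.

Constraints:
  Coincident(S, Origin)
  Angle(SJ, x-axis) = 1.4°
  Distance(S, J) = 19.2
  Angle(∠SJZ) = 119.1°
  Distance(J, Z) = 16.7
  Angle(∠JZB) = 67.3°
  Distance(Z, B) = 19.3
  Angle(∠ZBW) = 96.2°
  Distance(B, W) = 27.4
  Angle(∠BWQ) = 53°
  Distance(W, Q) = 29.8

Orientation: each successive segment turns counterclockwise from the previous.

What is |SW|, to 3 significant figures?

10.2

S is at the origin; SJ runs at 1.4° with length 19.2, so J = (19.2, 0.469). ∠SJZ = 119.1° gives JZ at 62.3° from the x-axis; with |JZ| = 16.7, Z = (27.0, 15.3). ∠JZB = 67.3° gives ZB at 175° from the x-axis; with |ZB| = 19.3, B = (7.73, 16.9). ∠ZBW = 96.2° gives BW at -101° from the x-axis; with |BW| = 27.4, W = (2.41, -9.94). Then |SW| = |W − S| = 10.2.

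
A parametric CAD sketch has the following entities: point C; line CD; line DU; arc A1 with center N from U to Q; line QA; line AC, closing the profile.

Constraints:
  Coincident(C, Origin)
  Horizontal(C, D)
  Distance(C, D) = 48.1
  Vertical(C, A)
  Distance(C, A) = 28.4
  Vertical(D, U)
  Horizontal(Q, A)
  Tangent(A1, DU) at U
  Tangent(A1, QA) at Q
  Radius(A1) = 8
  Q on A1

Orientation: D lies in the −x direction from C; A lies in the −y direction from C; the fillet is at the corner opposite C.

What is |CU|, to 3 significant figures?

52.2

The virtual corner opposite C is at (-48.1, -28.4). The tangent condition forces NU to be normal to DU and A1 meets QA tangentially, so NQ is at right angles to QA, with radius 8.0, so the center N sits 8.0 in from both sides at N = (-40.1, -20.4). That places the tangent points at U = (-48.1, -20.4) on DU and Q = (-40.1, -28.4) on QA. Then |CU| = |U − C| = 52.2.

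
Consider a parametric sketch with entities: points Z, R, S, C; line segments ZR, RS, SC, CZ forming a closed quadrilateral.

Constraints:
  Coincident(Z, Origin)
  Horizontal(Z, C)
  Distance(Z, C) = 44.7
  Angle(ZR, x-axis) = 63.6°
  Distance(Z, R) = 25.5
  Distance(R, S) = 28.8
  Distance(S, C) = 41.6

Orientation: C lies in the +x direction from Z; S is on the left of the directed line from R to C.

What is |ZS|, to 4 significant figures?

52.88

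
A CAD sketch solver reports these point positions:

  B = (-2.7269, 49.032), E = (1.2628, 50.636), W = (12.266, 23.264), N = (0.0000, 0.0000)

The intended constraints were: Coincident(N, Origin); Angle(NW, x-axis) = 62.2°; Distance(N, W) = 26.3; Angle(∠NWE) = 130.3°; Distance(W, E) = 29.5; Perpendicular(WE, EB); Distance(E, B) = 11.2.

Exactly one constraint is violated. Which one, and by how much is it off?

Distance(E, B) = 11.2 — off by 6.90.

N = (0.00, 0.00) ✓; NW at 62.20° ✓; |NW| = 26.30 ✓; ∠NWE = 130.3° ✓; |WE| = 29.50 ✓; ∠(WE, EB) = 90.00° ✓; |EB| = 4.300 ✗.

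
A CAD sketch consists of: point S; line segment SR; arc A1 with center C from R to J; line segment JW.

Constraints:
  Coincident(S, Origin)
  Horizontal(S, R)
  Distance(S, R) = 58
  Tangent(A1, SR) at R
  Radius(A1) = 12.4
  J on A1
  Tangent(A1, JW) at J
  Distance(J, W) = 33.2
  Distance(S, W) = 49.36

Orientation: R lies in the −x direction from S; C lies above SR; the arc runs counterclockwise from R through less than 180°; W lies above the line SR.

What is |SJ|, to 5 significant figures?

47.329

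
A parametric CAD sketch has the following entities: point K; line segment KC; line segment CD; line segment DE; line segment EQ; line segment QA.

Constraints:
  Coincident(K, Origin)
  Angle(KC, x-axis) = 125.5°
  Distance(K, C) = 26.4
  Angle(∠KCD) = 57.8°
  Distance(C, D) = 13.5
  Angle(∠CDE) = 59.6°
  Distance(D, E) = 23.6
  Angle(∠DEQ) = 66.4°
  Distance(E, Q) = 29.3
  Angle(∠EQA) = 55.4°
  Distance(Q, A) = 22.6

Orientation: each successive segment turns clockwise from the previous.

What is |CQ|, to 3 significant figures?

16.0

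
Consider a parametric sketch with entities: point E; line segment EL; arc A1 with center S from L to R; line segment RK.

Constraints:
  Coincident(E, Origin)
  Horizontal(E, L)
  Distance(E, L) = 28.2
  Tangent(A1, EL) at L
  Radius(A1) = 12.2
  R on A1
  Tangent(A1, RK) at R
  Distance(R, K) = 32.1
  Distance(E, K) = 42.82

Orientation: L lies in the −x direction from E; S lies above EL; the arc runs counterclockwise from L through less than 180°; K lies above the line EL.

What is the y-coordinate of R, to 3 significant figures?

9.98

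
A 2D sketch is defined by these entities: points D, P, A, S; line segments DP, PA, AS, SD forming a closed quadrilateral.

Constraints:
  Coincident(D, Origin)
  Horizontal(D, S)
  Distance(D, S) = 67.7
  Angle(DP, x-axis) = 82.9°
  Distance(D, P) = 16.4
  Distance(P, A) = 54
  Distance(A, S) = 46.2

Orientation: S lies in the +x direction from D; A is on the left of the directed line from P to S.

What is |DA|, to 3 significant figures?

65.0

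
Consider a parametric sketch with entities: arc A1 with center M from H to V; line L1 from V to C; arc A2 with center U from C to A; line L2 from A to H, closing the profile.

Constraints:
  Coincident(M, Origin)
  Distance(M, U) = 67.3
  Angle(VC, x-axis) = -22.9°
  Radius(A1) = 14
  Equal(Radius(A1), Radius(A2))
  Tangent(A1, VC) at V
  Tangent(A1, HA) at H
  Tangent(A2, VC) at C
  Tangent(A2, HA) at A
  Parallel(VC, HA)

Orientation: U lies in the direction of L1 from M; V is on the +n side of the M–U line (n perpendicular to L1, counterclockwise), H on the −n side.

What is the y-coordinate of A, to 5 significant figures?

-39.085

The slot axis is L1's direction at -22.9°, so u = (cos -22.9°, sin -22.9°) = (0.92119, -0.38912) and n = (−sin -22.9°, cos -22.9°) = (0.38912, 0.92119). M is at the origin and U lies 67.3 along u from M, so U = 67.3·u = (61.996, -26.188). Tangency of A1 to both parallel lines with radius 14.0 puts V and H at M ± 14.0·n: V = (5.4477, 12.897), H = (-5.4477, -12.897). Equal radii place C and A the same way about U: C = U + 14.0·n = (67.444, -13.291), A = U − 14.0·n = (56.548, -39.085). So A.y = -39.085.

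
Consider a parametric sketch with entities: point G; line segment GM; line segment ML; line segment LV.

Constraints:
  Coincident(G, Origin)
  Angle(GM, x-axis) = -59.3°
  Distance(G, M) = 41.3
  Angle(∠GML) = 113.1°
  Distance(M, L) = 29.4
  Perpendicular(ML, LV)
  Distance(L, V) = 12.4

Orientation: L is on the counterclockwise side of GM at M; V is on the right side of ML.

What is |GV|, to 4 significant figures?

67.96

G is at the origin; GM runs at -59.3° with length 41.3, so M = 41.3·(cos -59.3°, sin -59.3°) = (21.09, -35.51). ∠GML = 113.1°, so ML runs at -59.3° + (180° − 113.1°) = 7.600° from the x-axis; with |ML| = 29.4, L = M + 29.4·(cos 7.600°, sin 7.600°) = (50.23, -31.62). The perpendicularity gives LV at right angles to ML; with |LV| = 12.4 on the right of ML, V = L + 12.4·(0.1323, -0.9912) = (51.87, -43.91). Then |GV| = |V − G| = 67.96.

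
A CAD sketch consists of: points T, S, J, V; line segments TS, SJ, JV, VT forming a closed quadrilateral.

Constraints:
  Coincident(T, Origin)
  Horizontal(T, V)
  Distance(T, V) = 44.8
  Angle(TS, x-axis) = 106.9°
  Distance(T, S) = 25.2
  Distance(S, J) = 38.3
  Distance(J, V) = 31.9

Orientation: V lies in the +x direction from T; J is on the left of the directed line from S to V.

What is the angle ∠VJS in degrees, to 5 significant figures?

109.46°

Checks: |SJ| = 38.30 ✓; |JV| = 31.90 ✓.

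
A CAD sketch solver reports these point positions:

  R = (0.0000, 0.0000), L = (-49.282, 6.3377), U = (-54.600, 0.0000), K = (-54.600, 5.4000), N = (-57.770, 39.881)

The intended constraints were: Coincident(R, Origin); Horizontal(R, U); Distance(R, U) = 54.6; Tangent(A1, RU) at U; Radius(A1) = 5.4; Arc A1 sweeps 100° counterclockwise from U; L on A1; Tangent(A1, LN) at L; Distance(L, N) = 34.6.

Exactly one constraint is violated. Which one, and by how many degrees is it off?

Tangent(A1, LN) at L — off by 4.20°.

R = (0.00, 0.00) ✓; R.y = 0.00, U.y = 0.00 ✓; |RU| = 54.60 ✓; ∠(KU, UR) = 90.00° ✓; |KU| = 5.400 ✓; bearing(K→L) − bearing(K→U) = 100.0° ✓; |KL| = 5.400 ✓; ∠(KL, LN) = 85.80° ✗; |LN| = 34.60 ✓.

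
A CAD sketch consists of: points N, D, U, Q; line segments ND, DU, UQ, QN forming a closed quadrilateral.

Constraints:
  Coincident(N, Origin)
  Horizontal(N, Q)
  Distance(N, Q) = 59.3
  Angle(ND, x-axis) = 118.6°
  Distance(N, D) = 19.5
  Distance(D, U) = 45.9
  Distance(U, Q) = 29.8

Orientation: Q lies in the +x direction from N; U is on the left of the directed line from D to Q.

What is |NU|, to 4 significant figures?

41.26

Checks: |DU| = 45.90 ✓; |UQ| = 29.80 ✓.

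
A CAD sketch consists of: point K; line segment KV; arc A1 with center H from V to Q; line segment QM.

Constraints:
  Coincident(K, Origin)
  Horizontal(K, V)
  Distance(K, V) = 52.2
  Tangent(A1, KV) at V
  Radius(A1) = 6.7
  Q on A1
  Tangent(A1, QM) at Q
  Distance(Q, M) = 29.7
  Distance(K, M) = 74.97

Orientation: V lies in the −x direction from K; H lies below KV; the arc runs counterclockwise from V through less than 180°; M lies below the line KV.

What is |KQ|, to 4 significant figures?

58.80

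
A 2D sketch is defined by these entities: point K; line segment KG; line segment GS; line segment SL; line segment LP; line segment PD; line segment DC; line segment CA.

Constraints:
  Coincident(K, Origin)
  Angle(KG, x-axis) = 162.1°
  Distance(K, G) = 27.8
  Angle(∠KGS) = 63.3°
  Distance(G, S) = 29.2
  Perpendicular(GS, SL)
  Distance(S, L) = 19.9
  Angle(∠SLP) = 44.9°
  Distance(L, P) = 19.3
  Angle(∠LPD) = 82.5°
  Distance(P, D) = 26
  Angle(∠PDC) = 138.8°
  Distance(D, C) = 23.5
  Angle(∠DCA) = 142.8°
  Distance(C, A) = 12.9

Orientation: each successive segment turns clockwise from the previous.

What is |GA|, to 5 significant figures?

69.417

∠PDC = 138.8° gives DC at 41.600° from the x-axis; with |DC| = 23.5, C = (9.7500, 56.659). ∠DCA = 142.8° gives CA at 4.4000° from the x-axis; with |CA| = 12.9, A = (22.612, 57.649). Then |GA| = |A − G| = 69.417.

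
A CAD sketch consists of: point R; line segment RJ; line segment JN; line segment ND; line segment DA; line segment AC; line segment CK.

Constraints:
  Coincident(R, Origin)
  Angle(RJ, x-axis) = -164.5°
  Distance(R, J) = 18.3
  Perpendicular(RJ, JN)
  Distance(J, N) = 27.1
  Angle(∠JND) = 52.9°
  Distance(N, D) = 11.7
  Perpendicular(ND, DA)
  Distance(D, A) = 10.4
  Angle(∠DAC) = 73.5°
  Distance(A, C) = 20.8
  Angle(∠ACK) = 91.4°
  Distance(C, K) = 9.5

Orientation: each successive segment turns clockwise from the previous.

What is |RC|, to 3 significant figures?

39.7

The perpendicularity gives DA at right angles to ND, so DA runs at -112°; with |DA| = 10.4, A = (-17.8, 7.25). ∠DAC = 73.5° gives AC at 142° from the x-axis; with |AC| = 20.8, C = (-34.2, 20.1). Then |RC| = |C − R| = 39.7.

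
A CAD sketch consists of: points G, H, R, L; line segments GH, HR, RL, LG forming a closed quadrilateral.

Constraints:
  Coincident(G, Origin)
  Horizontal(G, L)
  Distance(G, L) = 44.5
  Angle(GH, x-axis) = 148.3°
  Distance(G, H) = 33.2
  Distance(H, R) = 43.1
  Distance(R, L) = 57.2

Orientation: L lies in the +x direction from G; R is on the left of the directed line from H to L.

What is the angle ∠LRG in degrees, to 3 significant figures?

50.3°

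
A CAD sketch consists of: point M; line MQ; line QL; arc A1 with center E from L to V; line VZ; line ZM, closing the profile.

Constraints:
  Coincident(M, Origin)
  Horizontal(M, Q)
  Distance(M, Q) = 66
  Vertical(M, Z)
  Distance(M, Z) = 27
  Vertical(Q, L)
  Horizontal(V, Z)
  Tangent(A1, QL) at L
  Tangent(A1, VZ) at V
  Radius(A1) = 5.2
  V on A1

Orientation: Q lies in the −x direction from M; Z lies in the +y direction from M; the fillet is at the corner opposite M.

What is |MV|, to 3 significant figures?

66.5

M is at the origin; M and Q share the same y with |MQ| = 66.0 and Q on the −x side, so Q = (-66.0, 0.00). M and Z share the same x with |MZ| = 27.0 and Z on the +y side, so Z = (0.00, 27.0). The virtual corner opposite M is at (-66.0, 27.0). Tangency of A1 to QL means the radius EL is perpendicular to QL and since A1 is tangent to VZ there, EV ⟂ VZ, with radius 5.2, so the center E sits 5.2 in from both sides at E = (-60.8, 21.8). That places the tangent points at L = (-66.0, 21.8) on QL and V = (-60.8, 27.0) on VZ. Then |MV| = |V − M| = 66.5.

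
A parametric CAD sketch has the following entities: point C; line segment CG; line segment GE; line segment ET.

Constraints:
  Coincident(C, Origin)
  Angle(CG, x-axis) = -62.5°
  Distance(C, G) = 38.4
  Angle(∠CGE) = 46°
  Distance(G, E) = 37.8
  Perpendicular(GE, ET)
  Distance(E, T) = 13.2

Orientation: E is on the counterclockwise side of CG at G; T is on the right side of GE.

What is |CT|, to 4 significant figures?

42.31

C is at the origin; CG runs at -62.5° with length 38.4, so G = 38.4·(cos -62.5°, sin -62.5°) = (17.73, -34.06). ∠CGE = 46.0°, so GE runs at -62.5° + (180° − 46.0°) = 71.50° from the x-axis; with |GE| = 37.8, E = G + 37.8·(cos 71.50°, sin 71.50°) = (29.73, 1.785). GE ⟂ ET; with |ET| = 13.2 on the right of GE, T = E + 13.2·(0.9483, -0.3173) = (42.24, -2.403). Then |CT| = |T − C| = 42.31.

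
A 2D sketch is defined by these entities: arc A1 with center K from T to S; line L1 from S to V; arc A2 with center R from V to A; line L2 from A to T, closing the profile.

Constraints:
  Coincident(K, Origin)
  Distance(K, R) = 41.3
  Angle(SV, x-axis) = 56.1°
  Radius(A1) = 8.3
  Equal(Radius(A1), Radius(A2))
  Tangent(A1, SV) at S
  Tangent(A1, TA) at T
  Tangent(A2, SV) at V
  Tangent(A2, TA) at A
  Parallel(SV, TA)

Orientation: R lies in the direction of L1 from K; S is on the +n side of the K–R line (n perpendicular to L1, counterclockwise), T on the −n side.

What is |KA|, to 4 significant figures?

42.13

The slot axis is L1's direction at 56.1°, so u = (cos 56.1°, sin 56.1°) = (0.5577, 0.8300) and n = (−sin 56.1°, cos 56.1°) = (-0.8300, 0.5577). K is at the origin and R lies 41.3 along u from K, so R = 41.3·u = (23.03, 34.28). Tangency of A1 to both parallel lines with radius 8.3 puts S and T at K ± 8.3·n: S = (-6.889, 4.629), T = (6.889, -4.629). Equal radii place V and A the same way about R: V = R + 8.3·n = (16.15, 38.91), A = R − 8.3·n = (29.92, 29.65). Then |KA| = |A − K| = 42.13.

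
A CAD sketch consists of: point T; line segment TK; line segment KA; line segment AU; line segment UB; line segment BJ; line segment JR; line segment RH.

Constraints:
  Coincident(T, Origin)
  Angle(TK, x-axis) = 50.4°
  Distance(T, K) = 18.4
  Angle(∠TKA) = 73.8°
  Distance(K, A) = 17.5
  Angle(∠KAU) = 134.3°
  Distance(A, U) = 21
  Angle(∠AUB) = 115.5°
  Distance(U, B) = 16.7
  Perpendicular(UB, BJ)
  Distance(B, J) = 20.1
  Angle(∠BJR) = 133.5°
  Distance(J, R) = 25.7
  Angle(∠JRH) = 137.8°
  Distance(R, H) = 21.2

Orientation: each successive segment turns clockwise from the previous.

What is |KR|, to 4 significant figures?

2.634

T is at the origin; TK runs at 50.4° with length 18.4, so K = (11.73, 14.18). ∠TKA = 73.8° gives KA at -55.80° from the x-axis; with |KA| = 17.5, A = (21.57, -0.2965). ∠KAU = 134.3° gives AU at -101.5° from the x-axis; with |AU| = 21.0, U = (17.38, -20.87). ∠AUB = 115.5° gives UB at -166.0° from the x-axis; with |UB| = 16.7, B = (1.174, -24.91). UB is perpendicular to BJ, so BJ runs at 104.0°; with |BJ| = 20.1, J = (-3.688, -5.412). ∠BJR = 133.5° gives JR at 57.50° from the x-axis; with |JR| = 25.7, R = (10.12, 16.26). Then |KR| = |R − K| = 2.634.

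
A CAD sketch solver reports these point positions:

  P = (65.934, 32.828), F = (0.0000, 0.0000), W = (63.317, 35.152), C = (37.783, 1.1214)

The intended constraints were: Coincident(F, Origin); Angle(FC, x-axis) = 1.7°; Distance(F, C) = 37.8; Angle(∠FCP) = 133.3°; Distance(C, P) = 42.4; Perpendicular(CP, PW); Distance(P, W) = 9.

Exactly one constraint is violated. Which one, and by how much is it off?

Distance(P, W) = 9 — off by 5.50.

F = (0.00, 0.00) ✓; FC at 1.700° ✓; |FC| = 37.80 ✓; ∠FCP = 133.3° ✓; |CP| = 42.40 ✓; ∠(CP, PW) = 89.99° ✓; |PW| = 3.500 ✗.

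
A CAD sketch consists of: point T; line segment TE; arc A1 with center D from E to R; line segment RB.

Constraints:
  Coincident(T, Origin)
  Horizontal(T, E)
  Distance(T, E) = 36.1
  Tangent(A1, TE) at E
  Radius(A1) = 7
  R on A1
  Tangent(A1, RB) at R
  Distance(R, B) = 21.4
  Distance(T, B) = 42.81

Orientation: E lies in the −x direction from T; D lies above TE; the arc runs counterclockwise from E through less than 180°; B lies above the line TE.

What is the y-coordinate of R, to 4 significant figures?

7.759

Checks: |DE| = 7.000 ✓; |DR| = 7.000 ✓; ∠(DR, RB) = 90.00° ✓; |RB| = 21.40 ✓; |TB| = 42.81 ✓.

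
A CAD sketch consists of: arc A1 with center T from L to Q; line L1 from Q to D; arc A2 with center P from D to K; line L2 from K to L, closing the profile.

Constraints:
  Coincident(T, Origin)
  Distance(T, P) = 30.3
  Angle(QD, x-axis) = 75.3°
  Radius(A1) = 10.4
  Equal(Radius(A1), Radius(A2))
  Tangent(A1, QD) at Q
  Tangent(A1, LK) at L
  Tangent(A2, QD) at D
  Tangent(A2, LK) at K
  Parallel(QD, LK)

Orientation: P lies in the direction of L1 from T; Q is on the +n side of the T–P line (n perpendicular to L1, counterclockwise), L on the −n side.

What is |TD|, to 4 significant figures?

32.04

Tangency of A1 to both parallel lines with radius 10.4 puts Q and L at T ± 10.4·n: Q = (-10.06, 2.639), L = (10.06, -2.639). Equal radii place D and K the same way about P: D = P + 10.4·n = (-2.371, 31.95), K = P − 10.4·n = (17.75, 26.67). Then |TD| = |D − T| = 32.04.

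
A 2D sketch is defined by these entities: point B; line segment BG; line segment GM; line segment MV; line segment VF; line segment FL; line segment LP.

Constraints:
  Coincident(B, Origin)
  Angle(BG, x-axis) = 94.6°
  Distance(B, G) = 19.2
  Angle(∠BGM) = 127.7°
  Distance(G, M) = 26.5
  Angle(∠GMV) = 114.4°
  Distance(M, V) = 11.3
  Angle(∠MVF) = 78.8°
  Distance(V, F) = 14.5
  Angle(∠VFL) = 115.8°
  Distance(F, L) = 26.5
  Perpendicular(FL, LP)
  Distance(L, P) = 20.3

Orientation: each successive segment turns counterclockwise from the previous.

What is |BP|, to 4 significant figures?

44.72

B is at the origin; BG runs at 94.6° with length 19.2, so G = (-1.540, 19.14). ∠BGM = 127.7° gives GM at 146.9° from the x-axis; with |GM| = 26.5, M = (-23.74, 33.61). ∠GMV = 114.4° gives MV at -147.5° from the x-axis; with |MV| = 11.3, V = (-33.27, 27.54). ∠MVF = 78.8° gives VF at -46.30° from the x-axis; with |VF| = 14.5, F = (-23.25, 17.06). ∠VFL = 115.8° gives FL at 17.90° from the x-axis; with |FL| = 26.5, L = (1.965, 25.20). FL is perpendicular to LP, so LP runs at 107.9°; with |LP| = 20.3, P = (-4.274, 44.52). Then |BP| = |P − B| = 44.72.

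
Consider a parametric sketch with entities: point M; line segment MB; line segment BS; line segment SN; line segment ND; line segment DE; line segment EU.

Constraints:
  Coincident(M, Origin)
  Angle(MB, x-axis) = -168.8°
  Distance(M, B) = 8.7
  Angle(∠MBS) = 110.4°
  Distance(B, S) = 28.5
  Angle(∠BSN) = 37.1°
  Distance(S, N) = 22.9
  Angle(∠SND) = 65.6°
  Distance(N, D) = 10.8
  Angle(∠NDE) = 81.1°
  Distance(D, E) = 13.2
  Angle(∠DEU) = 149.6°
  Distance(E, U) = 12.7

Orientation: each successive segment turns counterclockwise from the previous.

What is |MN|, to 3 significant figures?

14.4

∠MBS = 110.4° gives BS at -99.2° from the x-axis; with |BS| = 28.5, S = (-13.1, -29.8). ∠BSN = 37.1° gives SN at 43.7° from the x-axis; with |SN| = 22.9, N = (3.47, -14.0). Then |MN| = |N − M| = 14.4.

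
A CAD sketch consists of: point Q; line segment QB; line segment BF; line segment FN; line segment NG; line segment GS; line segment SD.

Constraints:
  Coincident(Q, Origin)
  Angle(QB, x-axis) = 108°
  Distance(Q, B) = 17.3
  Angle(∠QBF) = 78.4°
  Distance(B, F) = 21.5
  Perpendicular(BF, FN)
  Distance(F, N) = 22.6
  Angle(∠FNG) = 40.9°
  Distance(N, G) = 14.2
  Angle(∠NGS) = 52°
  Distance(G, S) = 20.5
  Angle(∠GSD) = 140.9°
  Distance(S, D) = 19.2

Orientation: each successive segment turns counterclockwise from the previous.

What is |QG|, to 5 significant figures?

10.095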